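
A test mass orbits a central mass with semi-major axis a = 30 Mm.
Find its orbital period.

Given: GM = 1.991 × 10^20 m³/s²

Convert to SI: a = 30 Mm = 3e+07 m.
Kepler's third law: T = 2π √(a³ / GM).
Substituting a = 3e+07 m and GM = 1.991e+20 m³/s²:
T = 2π √((3e+07)³ / 1.991e+20) s
T ≈ 73.17 s = 1.219 minutes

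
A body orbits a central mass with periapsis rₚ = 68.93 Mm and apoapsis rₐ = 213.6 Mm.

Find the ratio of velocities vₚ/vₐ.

Convert to SI: rₚ = 68.93 Mm = 6.893e+07 m; rₐ = 213.6 Mm = 2.136e+08 m.
Conservation of angular momentum gives rₚvₚ = rₐvₐ, so vₚ/vₐ = rₐ/rₚ.
vₚ/vₐ = 2.136e+08 / 6.893e+07 ≈ 3.099.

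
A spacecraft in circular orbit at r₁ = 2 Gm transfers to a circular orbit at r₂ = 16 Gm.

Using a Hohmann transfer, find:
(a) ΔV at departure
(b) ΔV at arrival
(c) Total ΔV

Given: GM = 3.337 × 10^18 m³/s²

Convert to SI: r₁ = 2 Gm = 2e+09 m; r₂ = 16 Gm = 1.6e+10 m.
Transfer semi-major axis: a_t = (r₁ + r₂)/2 = (2e+09 + 1.6e+10)/2 = 9e+09 m.
Circular speeds: v₁ = √(GM/r₁) = 40847.3 m/s, v₂ = √(GM/r₂) = 14441.7 m/s.
Transfer speeds (vis-viva v² = GM(2/r − 1/a_t)): v₁ᵗ = 54463 m/s, v₂ᵗ = 6807.88 m/s.
(a) ΔV₁ = |v₁ᵗ − v₁| ≈ 1.362e+04 m/s = 13.62 km/s.
(b) ΔV₂ = |v₂ − v₂ᵗ| ≈ 7634 m/s = 7.634 km/s.
(c) ΔV_total = ΔV₁ + ΔV₂ ≈ 2.125e+04 m/s = 21.25 km/s.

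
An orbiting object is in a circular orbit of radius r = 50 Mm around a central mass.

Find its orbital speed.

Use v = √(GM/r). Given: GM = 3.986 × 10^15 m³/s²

Convert to SI: r = 50 Mm = 5e+07 m.
For a circular orbit, gravity supplies the centripetal force, so v = √(GM / r).
v = √(3.986e+15 / 5e+07) m/s ≈ 8929 m/s = 8.929 km/s.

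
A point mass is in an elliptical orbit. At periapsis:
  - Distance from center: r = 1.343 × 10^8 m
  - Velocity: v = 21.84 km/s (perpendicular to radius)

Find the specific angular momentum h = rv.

Convert to SI: v = 21.84 km/s = 21840 m/s.
With v perpendicular to r, h = r · v.
h = 1.343e+08 · 21840 m²/s ≈ 2.933e+12 m²/s.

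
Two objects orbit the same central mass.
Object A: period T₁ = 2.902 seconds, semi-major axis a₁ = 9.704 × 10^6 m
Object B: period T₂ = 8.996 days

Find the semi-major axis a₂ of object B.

Convert to SI: T₂ = 8.996 days = 777254 s.
Kepler's third law: (T₁/T₂)² = (a₁/a₂)³ ⇒ a₂ = a₁ · (T₂/T₁)^(2/3).
T₂/T₁ = 777254 / 2.902 = 267834.
a₂ = 9.704e+06 · (267834)^(2/3) m ≈ 4.032e+10 m = 4.032 × 10^10 m.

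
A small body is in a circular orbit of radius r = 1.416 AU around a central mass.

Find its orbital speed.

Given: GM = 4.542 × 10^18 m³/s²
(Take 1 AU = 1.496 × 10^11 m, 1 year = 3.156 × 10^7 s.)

Convert to SI: r = 1.416 AU = 2.11834e+11 m.
For a circular orbit, gravity supplies the centripetal force, so v = √(GM / r).
v = √(4.542e+18 / 2.11834e+11) m/s ≈ 4630 m/s = 0.9769 AU/year.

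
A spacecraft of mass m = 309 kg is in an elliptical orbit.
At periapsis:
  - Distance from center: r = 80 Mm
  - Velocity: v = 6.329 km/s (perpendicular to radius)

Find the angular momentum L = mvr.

Convert to SI: r = 80 Mm = 8e+07 m; v = 6.329 km/s = 6329 m/s.
Since v is perpendicular to r, L = m · v · r.
L = 309 · 6329 · 8e+07 kg·m²/s ≈ 1.565e+14 kg·m²/s.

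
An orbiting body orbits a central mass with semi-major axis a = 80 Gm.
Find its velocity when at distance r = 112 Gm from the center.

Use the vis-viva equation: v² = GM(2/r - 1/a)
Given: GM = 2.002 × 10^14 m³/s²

Convert to SI: a = 80 Gm = 8e+10 m; r = 112 Gm = 1.12e+11 m.
Vis-viva: v = √(GM · (2/r − 1/a)).
2/r − 1/a = 2/1.12e+11 − 1/8e+10 = 5.35714e-12 m⁻¹.
v = √(2.002e+14 · 5.35714e-12) m/s ≈ 32.75 m/s = 32.75 m/s.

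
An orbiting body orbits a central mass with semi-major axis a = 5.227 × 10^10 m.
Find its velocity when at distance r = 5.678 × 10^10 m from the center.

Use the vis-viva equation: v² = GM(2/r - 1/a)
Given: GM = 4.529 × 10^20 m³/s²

Vis-viva: v = √(GM · (2/r − 1/a)).
2/r − 1/a = 2/5.678e+10 − 1/5.227e+10 = 1.60922e-11 m⁻¹.
v = √(4.529e+20 · 1.60922e-11) m/s ≈ 8.537e+04 m/s = 85.37 km/s.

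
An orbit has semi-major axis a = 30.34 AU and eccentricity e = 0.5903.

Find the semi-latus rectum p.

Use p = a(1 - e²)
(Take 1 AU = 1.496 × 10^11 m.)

Convert to SI: a = 30.34 AU = 4.53886e+12 m.
p = a (1 − e²).
p = 4.53886e+12 · (1 − (0.5903)²) = 4.53886e+12 · 0.651546 ≈ 2.957e+12 m = 19.77 AU.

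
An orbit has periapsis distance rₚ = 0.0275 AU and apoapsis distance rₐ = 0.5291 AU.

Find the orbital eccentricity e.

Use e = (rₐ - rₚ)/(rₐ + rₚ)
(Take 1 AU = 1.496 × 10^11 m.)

Convert to SI: rₚ = 0.0275 AU = 4.114e+09 m; rₐ = 0.5291 AU = 7.91534e+10 m.
e = (rₐ − rₚ) / (rₐ + rₚ).
e = (7.91534e+10 − 4.114e+09) / (7.91534e+10 + 4.114e+09) = 7.50394e+10 / 8.32674e+10 ≈ 0.9012.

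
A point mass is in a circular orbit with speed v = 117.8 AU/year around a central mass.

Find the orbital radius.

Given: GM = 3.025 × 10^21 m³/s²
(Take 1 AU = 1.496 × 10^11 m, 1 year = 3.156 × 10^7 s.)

Convert to SI: v = 117.8 AU/year = 558393 m/s.
For a circular orbit, v² = GM / r, so r = GM / v².
r = 3.025e+21 / (558393)² m ≈ 9.702e+09 m = 0.06485 AU.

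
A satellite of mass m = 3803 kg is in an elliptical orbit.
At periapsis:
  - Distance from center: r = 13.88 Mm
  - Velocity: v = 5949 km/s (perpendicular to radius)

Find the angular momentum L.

Convert to SI: r = 13.88 Mm = 1.388e+07 m; v = 5949 km/s = 5.949e+06 m/s.
Since v is perpendicular to r, L = m · v · r.
L = 3803 · 5.949e+06 · 1.388e+07 kg·m²/s ≈ 3.14e+17 kg·m²/s.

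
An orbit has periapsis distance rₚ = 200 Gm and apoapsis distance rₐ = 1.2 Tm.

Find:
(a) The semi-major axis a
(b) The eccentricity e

Convert to SI: rₚ = 200 Gm = 2e+11 m; rₐ = 1.2 Tm = 1.2e+12 m.
(a) a = (rₚ + rₐ) / 2 = (2e+11 + 1.2e+12) / 2 ≈ 7e+11 m = 700 Gm.
(b) e = (rₐ − rₚ) / (rₐ + rₚ) = (1.2e+12 − 2e+11) / (1.2e+12 + 2e+11) ≈ 0.7143.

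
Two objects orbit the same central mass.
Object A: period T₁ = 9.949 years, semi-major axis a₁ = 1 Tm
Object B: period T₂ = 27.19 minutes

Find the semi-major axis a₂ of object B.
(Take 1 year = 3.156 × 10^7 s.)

Convert to SI: T₁ = 9.949 years = 3.1399e+08 s; a₁ = 1 Tm = 1e+12 m; T₂ = 27.19 minutes = 1631.4 s.
Kepler's third law: (T₁/T₂)² = (a₁/a₂)³ ⇒ a₂ = a₁ · (T₂/T₁)^(2/3).
T₂/T₁ = 1631.4 / 3.1399e+08 = 5.1957e-06.
a₂ = 1e+12 · (5.1957e-06)^(2/3) m ≈ 3e+08 m = 300 Mm.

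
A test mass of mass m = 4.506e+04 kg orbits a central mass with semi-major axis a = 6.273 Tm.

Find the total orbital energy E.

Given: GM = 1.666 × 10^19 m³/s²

Convert to SI: a = 6.273 Tm = 6.273e+12 m.
E = −GMm / (2a).
E = −1.666e+19 · 4.506e+04 / (2 · 6.273e+12) J ≈ -5.984e+10 J = -59.84 GJ.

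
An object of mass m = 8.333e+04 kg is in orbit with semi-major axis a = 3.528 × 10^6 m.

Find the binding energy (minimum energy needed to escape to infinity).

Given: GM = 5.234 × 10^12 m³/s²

Total orbital energy is E = −GMm/(2a); binding energy is E_bind = −E = GMm/(2a).
E_bind = 5.234e+12 · 8.333e+04 / (2 · 3.528e+06) J ≈ 6.181e+10 J = 61.81 GJ.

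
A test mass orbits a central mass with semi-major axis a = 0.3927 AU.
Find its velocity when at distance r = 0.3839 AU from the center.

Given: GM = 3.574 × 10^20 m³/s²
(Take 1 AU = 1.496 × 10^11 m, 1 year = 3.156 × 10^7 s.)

Convert to SI: a = 0.3927 AU = 5.87479e+10 m; r = 0.3839 AU = 5.74314e+10 m.
Vis-viva: v = √(GM · (2/r − 1/a)).
2/r − 1/a = 2/5.74314e+10 − 1/5.87479e+10 = 1.78023e-11 m⁻¹.
v = √(3.574e+20 · 1.78023e-11) m/s ≈ 7.977e+04 m/s = 16.83 AU/year.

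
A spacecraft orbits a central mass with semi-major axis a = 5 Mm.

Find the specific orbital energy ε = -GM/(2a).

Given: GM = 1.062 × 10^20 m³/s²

Convert to SI: a = 5 Mm = 5e+06 m.
ε = −GM / (2a).
ε = −1.062e+20 / (2 · 5e+06) J/kg ≈ -1.062e+13 J/kg = -1.062e+04 GJ/kg.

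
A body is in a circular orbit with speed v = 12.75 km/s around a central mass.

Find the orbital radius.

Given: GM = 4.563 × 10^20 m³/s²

Convert to SI: v = 12.75 km/s = 12750 m/s.
For a circular orbit, v² = GM / r, so r = GM / v².
r = 4.563e+20 / (12750)² m ≈ 2.807e+12 m = 2.807 × 10^12 m.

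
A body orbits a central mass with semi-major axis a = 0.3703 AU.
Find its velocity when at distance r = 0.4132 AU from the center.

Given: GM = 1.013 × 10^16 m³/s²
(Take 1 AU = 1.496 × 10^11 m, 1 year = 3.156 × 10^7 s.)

Convert to SI: a = 0.3703 AU = 5.53969e+10 m; r = 0.4132 AU = 6.18147e+10 m.
Vis-viva: v = √(GM · (2/r − 1/a)).
2/r − 1/a = 2/6.18147e+10 − 1/5.53969e+10 = 1.43032e-11 m⁻¹.
v = √(1.013e+16 · 1.43032e-11) m/s ≈ 380.6 m/s = 0.0803 AU/year.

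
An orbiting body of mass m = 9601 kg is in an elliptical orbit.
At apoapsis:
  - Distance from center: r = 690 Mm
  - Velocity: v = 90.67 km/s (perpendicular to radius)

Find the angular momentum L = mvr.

Convert to SI: r = 690 Mm = 6.9e+08 m; v = 90.67 km/s = 90670 m/s.
Since v is perpendicular to r, L = m · v · r.
L = 9601 · 90670 · 6.9e+08 kg·m²/s ≈ 6.007e+17 kg·m²/s.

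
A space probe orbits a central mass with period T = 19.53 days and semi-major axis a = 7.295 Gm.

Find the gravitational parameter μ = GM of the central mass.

Convert to SI: T = 19.53 days = 1.68739e+06 s; a = 7.295 Gm = 7.295e+09 m.
GM = 4π² · a³ / T².
GM = 4π² · (7.295e+09)³ / (1.68739e+06)² m³/s² ≈ 5.383e+18 m³/s² = 5.383 × 10^18 m³/s².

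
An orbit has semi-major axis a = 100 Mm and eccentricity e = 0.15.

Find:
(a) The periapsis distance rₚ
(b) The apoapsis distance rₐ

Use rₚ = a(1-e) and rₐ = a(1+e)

Convert to SI: a = 100 Mm = 1e+08 m.
(a) rₚ = a(1 − e) = 1e+08 · (1 − 0.15) = 1e+08 · 0.85 ≈ 8.5e+07 m = 85 Mm.
(b) rₐ = a(1 + e) = 1e+08 · (1 + 0.15) = 1e+08 · 1.15 ≈ 1.15e+08 m = 115 Mm.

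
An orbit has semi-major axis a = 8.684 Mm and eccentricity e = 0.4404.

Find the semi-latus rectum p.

Convert to SI: a = 8.684 Mm = 8.684e+06 m.
p = a (1 − e²).
p = 8.684e+06 · (1 − (0.4404)²) = 8.684e+06 · 0.806048 ≈ 7e+06 m = 7 Mm.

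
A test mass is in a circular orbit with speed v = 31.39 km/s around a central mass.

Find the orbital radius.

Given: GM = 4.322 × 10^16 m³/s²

Convert to SI: v = 31.39 km/s = 31390 m/s.
For a circular orbit, v² = GM / r, so r = GM / v².
r = 4.322e+16 / (31390)² m ≈ 4.386e+07 m = 43.86 Mm.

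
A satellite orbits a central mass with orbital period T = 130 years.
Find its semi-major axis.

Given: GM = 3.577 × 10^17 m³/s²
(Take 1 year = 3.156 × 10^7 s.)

Convert to SI: T = 130 years = 4.1028e+09 s.
Invert Kepler's third law: a = (GM · T² / (4π²))^(1/3).
Substituting T = 4.1028e+09 s and GM = 3.577e+17 m³/s²:
a = (3.577e+17 · (4.1028e+09)² / (4π²))^(1/3) m
a ≈ 5.343e+11 m = 534.3 Gm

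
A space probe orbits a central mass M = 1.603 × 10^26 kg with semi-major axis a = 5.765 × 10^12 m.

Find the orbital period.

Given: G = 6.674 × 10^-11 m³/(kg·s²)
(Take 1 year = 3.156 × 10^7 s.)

GM = G · M = 6.674e-11 · 1.603e+26 = 1.06984e+16 m³/s².
Kepler's third law: T = 2π √(a³ / GM).
Substituting a = 5.765e+12 m and GM = 1.06984e+16 m³/s²:
T = 2π √((5.765e+12)³ / 1.06984e+16) s
T ≈ 8.409e+11 s = 2.664e+04 years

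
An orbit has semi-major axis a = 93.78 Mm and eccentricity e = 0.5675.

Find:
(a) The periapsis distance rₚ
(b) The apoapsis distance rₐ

Convert to SI: a = 93.78 Mm = 9.378e+07 m.
(a) rₚ = a(1 − e) = 9.378e+07 · (1 − 0.5675) = 9.378e+07 · 0.4325 ≈ 4.056e+07 m = 40.56 Mm.
(b) rₐ = a(1 + e) = 9.378e+07 · (1 + 0.5675) = 9.378e+07 · 1.5675 ≈ 1.47e+08 m = 147 Mm.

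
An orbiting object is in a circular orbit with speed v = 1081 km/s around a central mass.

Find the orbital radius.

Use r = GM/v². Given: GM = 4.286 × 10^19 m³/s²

Convert to SI: v = 1081 km/s = 1.081e+06 m/s.
For a circular orbit, v² = GM / r, so r = GM / v².
r = 4.286e+19 / (1.081e+06)² m ≈ 3.668e+07 m = 36.68 Mm.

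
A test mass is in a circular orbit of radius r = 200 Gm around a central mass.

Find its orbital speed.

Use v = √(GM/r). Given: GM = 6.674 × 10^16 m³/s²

Convert to SI: r = 200 Gm = 2e+11 m.
For a circular orbit, gravity supplies the centripetal force, so v = √(GM / r).
v = √(6.674e+16 / 2e+11) m/s ≈ 577.7 m/s = 577.7 m/s.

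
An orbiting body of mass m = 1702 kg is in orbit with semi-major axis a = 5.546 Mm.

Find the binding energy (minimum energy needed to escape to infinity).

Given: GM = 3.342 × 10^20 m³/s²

Convert to SI: a = 5.546 Mm = 5.546e+06 m.
Total orbital energy is E = −GMm/(2a); binding energy is E_bind = −E = GMm/(2a).
E_bind = 3.342e+20 · 1702 / (2 · 5.546e+06) J ≈ 5.128e+16 J = 51.28 PJ.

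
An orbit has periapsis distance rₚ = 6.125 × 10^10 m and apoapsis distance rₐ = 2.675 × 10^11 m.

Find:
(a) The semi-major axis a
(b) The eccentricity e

(a) a = (rₚ + rₐ) / 2 = (6.125e+10 + 2.675e+11) / 2 ≈ 1.644e+11 m = 1.644 × 10^11 m.
(b) e = (rₐ − rₚ) / (rₐ + rₚ) = (2.675e+11 − 6.125e+10) / (2.675e+11 + 6.125e+10) ≈ 0.6274.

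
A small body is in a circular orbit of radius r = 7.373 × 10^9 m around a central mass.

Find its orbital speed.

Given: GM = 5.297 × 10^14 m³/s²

For a circular orbit, gravity supplies the centripetal force, so v = √(GM / r).
v = √(5.297e+14 / 7.373e+09) m/s ≈ 268 m/s = 268 m/s.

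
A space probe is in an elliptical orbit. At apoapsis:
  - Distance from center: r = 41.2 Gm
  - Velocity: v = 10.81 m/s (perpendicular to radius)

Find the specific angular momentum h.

Convert to SI: r = 41.2 Gm = 4.12e+10 m.
With v perpendicular to r, h = r · v.
h = 4.12e+10 · 10.81 m²/s ≈ 4.454e+11 m²/s.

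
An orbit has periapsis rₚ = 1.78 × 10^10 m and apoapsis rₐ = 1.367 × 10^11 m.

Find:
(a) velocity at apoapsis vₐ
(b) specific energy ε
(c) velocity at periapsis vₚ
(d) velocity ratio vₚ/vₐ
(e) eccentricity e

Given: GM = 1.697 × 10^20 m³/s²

(a) With a = (rₚ + rₐ)/2 = 7.725e+10 m, vₐ = √(GM (2/rₐ − 1/a)) = √(1.697e+20 · (2/1.367e+11 − 1/7.725e+10)) m/s ≈ 1.691e+04 m/s
(b) With a = (rₚ + rₐ)/2 = 7.725e+10 m, ε = −GM/(2a) = −1.697e+20/(2 · 7.725e+10) J/kg ≈ -1.098e+09 J/kg
(c) With a = (rₚ + rₐ)/2 = 7.725e+10 m, vₚ = √(GM (2/rₚ − 1/a)) = √(1.697e+20 · (2/1.78e+10 − 1/7.725e+10)) m/s ≈ 1.299e+05 m/s
(d) Conservation of angular momentum (rₚvₚ = rₐvₐ) gives vₚ/vₐ = rₐ/rₚ = 1.367e+11/1.78e+10 ≈ 7.68
(e) e = (rₐ − rₚ)/(rₐ + rₚ) = (1.367e+11 − 1.78e+10)/(1.367e+11 + 1.78e+10) ≈ 0.7696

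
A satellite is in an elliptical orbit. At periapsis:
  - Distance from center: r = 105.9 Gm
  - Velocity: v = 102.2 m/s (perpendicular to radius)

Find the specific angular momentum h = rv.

Convert to SI: r = 105.9 Gm = 1.059e+11 m.
With v perpendicular to r, h = r · v.
h = 1.059e+11 · 102.2 m²/s ≈ 1.082e+13 m²/s.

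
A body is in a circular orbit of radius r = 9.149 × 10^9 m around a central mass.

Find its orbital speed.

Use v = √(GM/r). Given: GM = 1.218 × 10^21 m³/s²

For a circular orbit, gravity supplies the centripetal force, so v = √(GM / r).
v = √(1.218e+21 / 9.149e+09) m/s ≈ 3.649e+05 m/s = 364.9 km/s.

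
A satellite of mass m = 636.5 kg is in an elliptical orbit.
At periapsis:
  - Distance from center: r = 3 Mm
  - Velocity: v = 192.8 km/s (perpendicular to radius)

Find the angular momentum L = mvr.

Convert to SI: r = 3 Mm = 3e+06 m; v = 192.8 km/s = 192800 m/s.
Since v is perpendicular to r, L = m · v · r.
L = 636.5 · 192800 · 3e+06 kg·m²/s ≈ 3.682e+14 kg·m²/s.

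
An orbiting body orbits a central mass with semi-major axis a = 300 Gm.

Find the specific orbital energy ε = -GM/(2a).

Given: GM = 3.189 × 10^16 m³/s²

Convert to SI: a = 300 Gm = 3e+11 m.
ε = −GM / (2a).
ε = −3.189e+16 / (2 · 3e+11) J/kg ≈ -5.315e+04 J/kg = -53.15 kJ/kg.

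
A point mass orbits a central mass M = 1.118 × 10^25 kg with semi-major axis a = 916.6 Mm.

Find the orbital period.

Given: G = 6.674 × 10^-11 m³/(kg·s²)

Convert to SI: a = 916.6 Mm = 9.166e+08 m.
GM = G · M = 6.674e-11 · 1.118e+25 = 7.46153e+14 m³/s².
Kepler's third law: T = 2π √(a³ / GM).
Substituting a = 9.166e+08 m and GM = 7.46153e+14 m³/s²:
T = 2π √((9.166e+08)³ / 7.46153e+14) s
T ≈ 6.383e+06 s = 73.88 days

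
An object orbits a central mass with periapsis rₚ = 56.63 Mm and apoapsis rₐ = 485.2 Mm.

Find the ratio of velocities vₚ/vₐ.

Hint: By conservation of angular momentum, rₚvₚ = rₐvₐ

Convert to SI: rₚ = 56.63 Mm = 5.663e+07 m; rₐ = 485.2 Mm = 4.852e+08 m.
Conservation of angular momentum gives rₚvₚ = rₐvₐ, so vₚ/vₐ = rₐ/rₚ.
vₚ/vₐ = 4.852e+08 / 5.663e+07 ≈ 8.568.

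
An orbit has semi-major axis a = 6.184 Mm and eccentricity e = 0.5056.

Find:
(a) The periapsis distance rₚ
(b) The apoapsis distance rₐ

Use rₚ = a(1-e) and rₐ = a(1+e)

Convert to SI: a = 6.184 Mm = 6.184e+06 m.
(a) rₚ = a(1 − e) = 6.184e+06 · (1 − 0.5056) = 6.184e+06 · 0.4944 ≈ 3.057e+06 m = 3.057 Mm.
(b) rₐ = a(1 + e) = 6.184e+06 · (1 + 0.5056) = 6.184e+06 · 1.5056 ≈ 9.311e+06 m = 9.311 Mm.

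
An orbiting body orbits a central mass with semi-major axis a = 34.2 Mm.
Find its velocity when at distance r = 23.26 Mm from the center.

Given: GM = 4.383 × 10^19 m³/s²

Convert to SI: a = 34.2 Mm = 3.42e+07 m; r = 23.26 Mm = 2.326e+07 m.
Vis-viva: v = √(GM · (2/r − 1/a)).
2/r − 1/a = 2/2.326e+07 − 1/3.42e+07 = 5.67448e-08 m⁻¹.
v = √(4.383e+19 · 5.67448e-08) m/s ≈ 1.577e+06 m/s = 1577 km/s.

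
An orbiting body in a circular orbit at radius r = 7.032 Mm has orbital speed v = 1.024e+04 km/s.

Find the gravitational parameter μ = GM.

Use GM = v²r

Convert to SI: r = 7.032 Mm = 7.032e+06 m; v = 1.024e+04 km/s = 1.024e+07 m/s.
For a circular orbit v² = GM/r, so GM = v² · r.
GM = (1.024e+07)² · 7.032e+06 m³/s² ≈ 7.374e+20 m³/s² = 7.374 × 10^20 m³/s².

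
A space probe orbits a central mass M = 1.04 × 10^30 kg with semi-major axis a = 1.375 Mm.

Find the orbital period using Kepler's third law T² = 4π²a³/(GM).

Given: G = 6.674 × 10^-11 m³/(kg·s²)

Convert to SI: a = 1.375 Mm = 1.375e+06 m.
GM = G · M = 6.674e-11 · 1.04e+30 = 6.94096e+19 m³/s².
Kepler's third law: T = 2π √(a³ / GM).
Substituting a = 1.375e+06 m and GM = 6.94096e+19 m³/s²:
T = 2π √((1.375e+06)³ / 6.94096e+19) s
T ≈ 1.216 s = 1.216 seconds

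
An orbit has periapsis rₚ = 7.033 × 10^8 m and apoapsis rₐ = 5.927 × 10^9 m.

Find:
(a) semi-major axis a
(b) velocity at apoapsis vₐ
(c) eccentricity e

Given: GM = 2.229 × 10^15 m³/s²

(a) a = (rₚ + rₐ)/2 = (7.033e+08 + 5.927e+09)/2 ≈ 3.315e+09 m
(b) With a = (rₚ + rₐ)/2 = 3.31515e+09 m, vₐ = √(GM (2/rₐ − 1/a)) = √(2.229e+15 · (2/5.927e+09 − 1/3.31515e+09)) m/s ≈ 282.5 m/s
(c) e = (rₐ − rₚ)/(rₐ + rₚ) = (5.927e+09 − 7.033e+08)/(5.927e+09 + 7.033e+08) ≈ 0.7879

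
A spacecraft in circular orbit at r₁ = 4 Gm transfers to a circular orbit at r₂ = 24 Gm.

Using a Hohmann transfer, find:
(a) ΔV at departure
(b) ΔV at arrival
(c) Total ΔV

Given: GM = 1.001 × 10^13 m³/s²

Convert to SI: r₁ = 4 Gm = 4e+09 m; r₂ = 24 Gm = 2.4e+10 m.
Transfer semi-major axis: a_t = (r₁ + r₂)/2 = (4e+09 + 2.4e+10)/2 = 1.4e+10 m.
Circular speeds: v₁ = √(GM/r₁) = 50.025 m/s, v₂ = √(GM/r₂) = 20.4226 m/s.
Transfer speeds (vis-viva v² = GM(2/r − 1/a_t)): v₁ᵗ = 65.4981 m/s, v₂ᵗ = 10.9163 m/s.
(a) ΔV₁ = |v₁ᵗ − v₁| ≈ 15.47 m/s = 15.47 m/s.
(b) ΔV₂ = |v₂ − v₂ᵗ| ≈ 9.506 m/s = 9.506 m/s.
(c) ΔV_total = ΔV₁ + ΔV₂ ≈ 24.98 m/s = 24.98 m/s.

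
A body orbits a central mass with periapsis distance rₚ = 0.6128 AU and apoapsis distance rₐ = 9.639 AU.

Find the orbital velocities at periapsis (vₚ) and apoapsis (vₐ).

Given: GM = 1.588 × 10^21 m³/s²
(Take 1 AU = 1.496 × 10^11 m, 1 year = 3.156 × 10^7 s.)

Convert to SI: rₚ = 0.6128 AU = 9.16749e+10 m; rₐ = 9.639 AU = 1.44199e+12 m.
Use the vis-viva equation v² = GM(2/r − 1/a) with a = (rₚ + rₐ)/2 = (9.16749e+10 + 1.44199e+12)/2 = 7.66835e+11 m.
vₚ = √(GM · (2/rₚ − 1/a)) = √(1.588e+21 · (2/9.16749e+10 − 1/7.66835e+11)) m/s ≈ 1.805e+05 m/s = 38.07 AU/year.
vₐ = √(GM · (2/rₐ − 1/a)) = √(1.588e+21 · (2/1.44199e+12 − 1/7.66835e+11)) m/s ≈ 1.147e+04 m/s = 2.421 AU/year.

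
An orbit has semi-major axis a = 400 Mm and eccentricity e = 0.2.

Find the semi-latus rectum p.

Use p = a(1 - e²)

Convert to SI: a = 400 Mm = 4e+08 m.
p = a (1 − e²).
p = 4e+08 · (1 − (0.2)²) = 4e+08 · 0.96 ≈ 3.84e+08 m = 384 Mm.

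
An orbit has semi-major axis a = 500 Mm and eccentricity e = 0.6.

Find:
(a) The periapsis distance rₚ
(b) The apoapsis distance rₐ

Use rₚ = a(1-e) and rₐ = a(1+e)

Convert to SI: a = 500 Mm = 5e+08 m.
(a) rₚ = a(1 − e) = 5e+08 · (1 − 0.6) = 5e+08 · 0.4 ≈ 2e+08 m = 200 Mm.
(b) rₐ = a(1 + e) = 5e+08 · (1 + 0.6) = 5e+08 · 1.6 ≈ 8e+08 m = 800 Mm.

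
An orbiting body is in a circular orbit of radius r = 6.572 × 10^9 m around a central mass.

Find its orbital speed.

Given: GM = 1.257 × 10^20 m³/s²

For a circular orbit, gravity supplies the centripetal force, so v = √(GM / r).
v = √(1.257e+20 / 6.572e+09) m/s ≈ 1.383e+05 m/s = 138.3 km/s.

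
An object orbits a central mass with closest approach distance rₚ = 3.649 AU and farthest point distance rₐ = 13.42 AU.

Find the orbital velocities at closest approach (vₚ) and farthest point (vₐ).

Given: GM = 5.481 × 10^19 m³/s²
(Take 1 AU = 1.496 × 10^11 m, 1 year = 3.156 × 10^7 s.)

Convert to SI: rₚ = 3.649 AU = 5.4589e+11 m; rₐ = 13.42 AU = 2.00763e+12 m.
Use the vis-viva equation v² = GM(2/r − 1/a) with a = (rₚ + rₐ)/2 = (5.4589e+11 + 2.00763e+12)/2 = 1.27676e+12 m.
vₚ = √(GM · (2/rₚ − 1/a)) = √(5.481e+19 · (2/5.4589e+11 − 1/1.27676e+12)) m/s ≈ 1.257e+04 m/s = 2.651 AU/year.
vₐ = √(GM · (2/rₐ − 1/a)) = √(5.481e+19 · (2/2.00763e+12 − 1/1.27676e+12)) m/s ≈ 3417 m/s = 0.7208 AU/year.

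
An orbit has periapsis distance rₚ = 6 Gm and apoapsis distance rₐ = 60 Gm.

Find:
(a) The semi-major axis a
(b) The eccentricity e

Convert to SI: rₚ = 6 Gm = 6e+09 m; rₐ = 60 Gm = 6e+10 m.
(a) a = (rₚ + rₐ) / 2 = (6e+09 + 6e+10) / 2 ≈ 3.3e+10 m = 33 Gm.
(b) e = (rₐ − rₚ) / (rₐ + rₚ) = (6e+10 − 6e+09) / (6e+10 + 6e+09) ≈ 0.8182.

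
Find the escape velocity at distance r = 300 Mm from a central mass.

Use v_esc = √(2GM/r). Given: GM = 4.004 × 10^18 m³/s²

Convert to SI: r = 300 Mm = 3e+08 m.
Escape velocity comes from setting total energy to zero: ½v² − GM/r = 0 ⇒ v_esc = √(2GM / r).
v_esc = √(2 · 4.004e+18 / 3e+08) m/s ≈ 1.634e+05 m/s = 163.4 km/s.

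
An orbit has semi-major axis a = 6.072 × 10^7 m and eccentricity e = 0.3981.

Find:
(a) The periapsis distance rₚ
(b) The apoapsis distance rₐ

(a) rₚ = a(1 − e) = 6.072e+07 · (1 − 0.3981) = 6.072e+07 · 0.6019 ≈ 3.655e+07 m = 3.655 × 10^7 m.
(b) rₐ = a(1 + e) = 6.072e+07 · (1 + 0.3981) = 6.072e+07 · 1.3981 ≈ 8.489e+07 m = 8.489 × 10^7 m.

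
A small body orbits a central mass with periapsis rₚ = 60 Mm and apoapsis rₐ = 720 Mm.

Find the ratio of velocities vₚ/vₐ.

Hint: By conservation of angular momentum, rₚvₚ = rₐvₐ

Convert to SI: rₚ = 60 Mm = 6e+07 m; rₐ = 720 Mm = 7.2e+08 m.
Conservation of angular momentum gives rₚvₚ = rₐvₐ, so vₚ/vₐ = rₐ/rₚ.
vₚ/vₐ = 7.2e+08 / 6e+07 ≈ 12.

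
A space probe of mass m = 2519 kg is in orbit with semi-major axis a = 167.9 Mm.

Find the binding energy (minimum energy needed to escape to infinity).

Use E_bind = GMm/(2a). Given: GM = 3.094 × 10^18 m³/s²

Convert to SI: a = 167.9 Mm = 1.679e+08 m.
Total orbital energy is E = −GMm/(2a); binding energy is E_bind = −E = GMm/(2a).
E_bind = 3.094e+18 · 2519 / (2 · 1.679e+08) J ≈ 2.321e+13 J = 23.21 TJ.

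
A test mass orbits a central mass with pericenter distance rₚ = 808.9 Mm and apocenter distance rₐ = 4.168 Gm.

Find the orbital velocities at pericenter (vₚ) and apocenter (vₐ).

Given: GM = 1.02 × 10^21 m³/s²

Convert to SI: rₚ = 808.9 Mm = 8.089e+08 m; rₐ = 4.168 Gm = 4.168e+09 m.
Use the vis-viva equation v² = GM(2/r − 1/a) with a = (rₚ + rₐ)/2 = (8.089e+08 + 4.168e+09)/2 = 2.48845e+09 m.
vₚ = √(GM · (2/rₚ − 1/a)) = √(1.02e+21 · (2/8.089e+08 − 1/2.48845e+09)) m/s ≈ 1.453e+06 m/s = 1453 km/s.
vₐ = √(GM · (2/rₐ − 1/a)) = √(1.02e+21 · (2/4.168e+09 − 1/2.48845e+09)) m/s ≈ 2.82e+05 m/s = 282 km/s.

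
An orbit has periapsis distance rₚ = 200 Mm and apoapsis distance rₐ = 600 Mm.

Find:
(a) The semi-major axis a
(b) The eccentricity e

Convert to SI: rₚ = 200 Mm = 2e+08 m; rₐ = 600 Mm = 6e+08 m.
(a) a = (rₚ + rₐ) / 2 = (2e+08 + 6e+08) / 2 ≈ 4e+08 m = 400 Mm.
(b) e = (rₐ − rₚ) / (rₐ + rₚ) = (6e+08 − 2e+08) / (6e+08 + 2e+08) ≈ 0.5.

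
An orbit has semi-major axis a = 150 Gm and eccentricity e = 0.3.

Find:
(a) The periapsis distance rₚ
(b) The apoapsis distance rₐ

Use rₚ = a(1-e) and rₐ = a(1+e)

Convert to SI: a = 150 Gm = 1.5e+11 m.
(a) rₚ = a(1 − e) = 1.5e+11 · (1 − 0.3) = 1.5e+11 · 0.7 ≈ 1.05e+11 m = 105 Gm.
(b) rₐ = a(1 + e) = 1.5e+11 · (1 + 0.3) = 1.5e+11 · 1.3 ≈ 1.95e+11 m = 195 Gm.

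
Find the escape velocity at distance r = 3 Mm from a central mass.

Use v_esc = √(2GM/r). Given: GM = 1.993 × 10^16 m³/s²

Convert to SI: r = 3 Mm = 3e+06 m.
Escape velocity comes from setting total energy to zero: ½v² − GM/r = 0 ⇒ v_esc = √(2GM / r).
v_esc = √(2 · 1.993e+16 / 3e+06) m/s ≈ 1.153e+05 m/s = 115.3 km/s.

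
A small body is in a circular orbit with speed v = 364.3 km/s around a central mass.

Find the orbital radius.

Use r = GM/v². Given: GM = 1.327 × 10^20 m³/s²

Convert to SI: v = 364.3 km/s = 364300 m/s.
For a circular orbit, v² = GM / r, so r = GM / v².
r = 1.327e+20 / (364300)² m ≈ 9.999e+08 m = 999.9 Mm.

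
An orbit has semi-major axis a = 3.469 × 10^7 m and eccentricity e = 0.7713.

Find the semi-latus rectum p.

p = a (1 − e²).
p = 3.469e+07 · (1 − (0.7713)²) = 3.469e+07 · 0.405096 ≈ 1.405e+07 m = 1.405 × 10^7 m.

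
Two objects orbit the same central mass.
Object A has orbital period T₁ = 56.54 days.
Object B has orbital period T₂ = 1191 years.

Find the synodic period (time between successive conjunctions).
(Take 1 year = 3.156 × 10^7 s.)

Convert to SI: T₁ = 56.54 days = 4.88506e+06 s; T₂ = 1191 years = 3.7588e+10 s.
T_syn = |T₁ · T₂ / (T₁ − T₂)|.
T_syn = |4.88506e+06 · 3.7588e+10 / (4.88506e+06 − 3.7588e+10)| s ≈ 4.886e+06 s = 56.55 days.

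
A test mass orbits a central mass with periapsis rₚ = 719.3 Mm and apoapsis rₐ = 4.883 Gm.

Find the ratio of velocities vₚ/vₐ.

Convert to SI: rₚ = 719.3 Mm = 7.193e+08 m; rₐ = 4.883 Gm = 4.883e+09 m.
Conservation of angular momentum gives rₚvₚ = rₐvₐ, so vₚ/vₐ = rₐ/rₚ.
vₚ/vₐ = 4.883e+09 / 7.193e+08 ≈ 6.789.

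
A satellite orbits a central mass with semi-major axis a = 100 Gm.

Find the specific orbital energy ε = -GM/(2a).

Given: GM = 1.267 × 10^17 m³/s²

Convert to SI: a = 100 Gm = 1e+11 m.
ε = −GM / (2a).
ε = −1.267e+17 / (2 · 1e+11) J/kg ≈ -6.335e+05 J/kg = -633.5 kJ/kg.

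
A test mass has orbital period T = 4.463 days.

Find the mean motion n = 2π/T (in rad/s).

Convert to SI: T = 4.463 days = 385603 s.
n = 2π / T.
n = 2π / 385603 s ≈ 1.629e-05 rad/s.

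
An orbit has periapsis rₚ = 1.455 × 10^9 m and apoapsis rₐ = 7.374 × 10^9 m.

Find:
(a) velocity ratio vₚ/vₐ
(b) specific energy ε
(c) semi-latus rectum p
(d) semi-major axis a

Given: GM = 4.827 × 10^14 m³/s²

(a) Conservation of angular momentum (rₚvₚ = rₐvₐ) gives vₚ/vₐ = rₐ/rₚ = 7.374e+09/1.455e+09 ≈ 5.068
(b) With a = (rₚ + rₐ)/2 = 4.4145e+09 m, ε = −GM/(2a) = −4.827e+14/(2 · 4.4145e+09) J/kg ≈ -5.467e+04 J/kg
(c) From a = (rₚ + rₐ)/2 = 4.4145e+09 m and e = (rₐ − rₚ)/(rₐ + rₚ) = 0.670404, p = a(1 − e²) = 4.4145e+09 · (1 − (0.670404)²) ≈ 2.43e+09 m
(d) a = (rₚ + rₐ)/2 = (1.455e+09 + 7.374e+09)/2 ≈ 4.414e+09 m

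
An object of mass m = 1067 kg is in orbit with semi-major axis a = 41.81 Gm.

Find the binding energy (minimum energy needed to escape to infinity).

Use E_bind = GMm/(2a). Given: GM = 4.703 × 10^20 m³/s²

Convert to SI: a = 41.81 Gm = 4.181e+10 m.
Total orbital energy is E = −GMm/(2a); binding energy is E_bind = −E = GMm/(2a).
E_bind = 4.703e+20 · 1067 / (2 · 4.181e+10) J ≈ 6.001e+12 J = 6.001 TJ.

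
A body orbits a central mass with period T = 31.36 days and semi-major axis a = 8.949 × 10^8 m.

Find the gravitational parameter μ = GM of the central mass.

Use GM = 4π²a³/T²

Convert to SI: T = 31.36 days = 2.7095e+06 s.
GM = 4π² · a³ / T².
GM = 4π² · (8.949e+08)³ / (2.7095e+06)² m³/s² ≈ 3.854e+15 m³/s² = 3.854 × 10^15 m³/s².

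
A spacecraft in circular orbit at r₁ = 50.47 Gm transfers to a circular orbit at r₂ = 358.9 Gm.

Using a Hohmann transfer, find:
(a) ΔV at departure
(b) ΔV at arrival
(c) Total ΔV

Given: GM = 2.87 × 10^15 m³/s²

Convert to SI: r₁ = 50.47 Gm = 5.047e+10 m; r₂ = 358.9 Gm = 3.589e+11 m.
Transfer semi-major axis: a_t = (r₁ + r₂)/2 = (5.047e+10 + 3.589e+11)/2 = 2.04685e+11 m.
Circular speeds: v₁ = √(GM/r₁) = 238.465 m/s, v₂ = √(GM/r₂) = 89.424 m/s.
Transfer speeds (vis-viva v² = GM(2/r − 1/a_t)): v₁ᵗ = 315.768 m/s, v₂ᵗ = 44.4046 m/s.
(a) ΔV₁ = |v₁ᵗ − v₁| ≈ 77.3 m/s = 77.3 m/s.
(b) ΔV₂ = |v₂ − v₂ᵗ| ≈ 45.02 m/s = 45.02 m/s.
(c) ΔV_total = ΔV₁ + ΔV₂ ≈ 122.3 m/s = 122.3 m/s.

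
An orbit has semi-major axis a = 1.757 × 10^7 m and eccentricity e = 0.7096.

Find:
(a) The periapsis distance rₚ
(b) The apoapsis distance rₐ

(a) rₚ = a(1 − e) = 1.757e+07 · (1 − 0.7096) = 1.757e+07 · 0.2904 ≈ 5.102e+06 m = 5.102 × 10^6 m.
(b) rₐ = a(1 + e) = 1.757e+07 · (1 + 0.7096) = 1.757e+07 · 1.7096 ≈ 3.004e+07 m = 3.004 × 10^7 m.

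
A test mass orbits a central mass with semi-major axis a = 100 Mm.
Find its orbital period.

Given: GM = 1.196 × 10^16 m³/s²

Convert to SI: a = 100 Mm = 1e+08 m.
Kepler's third law: T = 2π √(a³ / GM).
Substituting a = 1e+08 m and GM = 1.196e+16 m³/s²:
T = 2π √((1e+08)³ / 1.196e+16) s
T ≈ 5.745e+04 s = 15.96 hours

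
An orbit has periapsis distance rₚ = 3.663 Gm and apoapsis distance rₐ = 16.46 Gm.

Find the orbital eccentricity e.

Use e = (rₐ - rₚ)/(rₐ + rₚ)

Convert to SI: rₚ = 3.663 Gm = 3.663e+09 m; rₐ = 16.46 Gm = 1.646e+10 m.
e = (rₐ − rₚ) / (rₐ + rₚ).
e = (1.646e+10 − 3.663e+09) / (1.646e+10 + 3.663e+09) = 1.2797e+10 / 2.0123e+10 ≈ 0.6359.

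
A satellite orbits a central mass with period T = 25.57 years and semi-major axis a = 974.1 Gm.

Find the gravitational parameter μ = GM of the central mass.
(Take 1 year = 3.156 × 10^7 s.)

Convert to SI: T = 25.57 years = 8.06989e+08 s; a = 974.1 Gm = 9.741e+11 m.
GM = 4π² · a³ / T².
GM = 4π² · (9.741e+11)³ / (8.06989e+08)² m³/s² ≈ 5.603e+19 m³/s² = 5.603 × 10^19 m³/s².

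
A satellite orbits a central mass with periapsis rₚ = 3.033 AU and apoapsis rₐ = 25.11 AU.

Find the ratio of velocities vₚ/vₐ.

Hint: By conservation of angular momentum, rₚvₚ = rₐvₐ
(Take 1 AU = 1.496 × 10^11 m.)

Convert to SI: rₚ = 3.033 AU = 4.53737e+11 m; rₐ = 25.11 AU = 3.75646e+12 m.
Conservation of angular momentum gives rₚvₚ = rₐvₐ, so vₚ/vₐ = rₐ/rₚ.
vₚ/vₐ = 3.75646e+12 / 4.53737e+11 ≈ 8.279.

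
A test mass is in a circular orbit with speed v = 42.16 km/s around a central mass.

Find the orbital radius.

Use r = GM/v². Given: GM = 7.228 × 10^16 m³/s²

Convert to SI: v = 42.16 km/s = 42160 m/s.
For a circular orbit, v² = GM / r, so r = GM / v².
r = 7.228e+16 / (42160)² m ≈ 4.066e+07 m = 4.066 × 10^7 m.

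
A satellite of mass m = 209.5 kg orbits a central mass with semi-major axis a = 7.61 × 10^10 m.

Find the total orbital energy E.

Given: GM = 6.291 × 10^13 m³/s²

E = −GMm / (2a).
E = −6.291e+13 · 209.5 / (2 · 7.61e+10) J ≈ -8.659e+04 J = -86.59 kJ.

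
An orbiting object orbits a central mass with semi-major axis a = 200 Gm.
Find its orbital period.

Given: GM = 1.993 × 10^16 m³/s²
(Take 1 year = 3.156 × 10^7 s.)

Convert to SI: a = 200 Gm = 2e+11 m.
Kepler's third law: T = 2π √(a³ / GM).
Substituting a = 2e+11 m and GM = 1.993e+16 m³/s²:
T = 2π √((2e+11)³ / 1.993e+16) s
T ≈ 3.981e+09 s = 126.1 years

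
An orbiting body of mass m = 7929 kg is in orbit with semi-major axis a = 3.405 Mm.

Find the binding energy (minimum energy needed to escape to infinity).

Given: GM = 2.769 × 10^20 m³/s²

Convert to SI: a = 3.405 Mm = 3.405e+06 m.
Total orbital energy is E = −GMm/(2a); binding energy is E_bind = −E = GMm/(2a).
E_bind = 2.769e+20 · 7929 / (2 · 3.405e+06) J ≈ 3.224e+17 J = 322.4 PJ.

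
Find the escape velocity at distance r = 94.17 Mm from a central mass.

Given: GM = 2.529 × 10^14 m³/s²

Convert to SI: r = 94.17 Mm = 9.417e+07 m.
Escape velocity comes from setting total energy to zero: ½v² − GM/r = 0 ⇒ v_esc = √(2GM / r).
v_esc = √(2 · 2.529e+14 / 9.417e+07) m/s ≈ 2318 m/s = 2.318 km/s.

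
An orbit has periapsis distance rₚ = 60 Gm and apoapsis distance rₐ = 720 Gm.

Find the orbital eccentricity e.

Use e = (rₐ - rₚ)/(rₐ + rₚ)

Convert to SI: rₚ = 60 Gm = 6e+10 m; rₐ = 720 Gm = 7.2e+11 m.
e = (rₐ − rₚ) / (rₐ + rₚ).
e = (7.2e+11 − 6e+10) / (7.2e+11 + 6e+10) = 6.6e+11 / 7.8e+11 ≈ 0.8462.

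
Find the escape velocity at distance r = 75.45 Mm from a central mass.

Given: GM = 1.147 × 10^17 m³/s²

Convert to SI: r = 75.45 Mm = 7.545e+07 m.
Escape velocity comes from setting total energy to zero: ½v² − GM/r = 0 ⇒ v_esc = √(2GM / r).
v_esc = √(2 · 1.147e+17 / 7.545e+07) m/s ≈ 5.514e+04 m/s = 55.14 km/s.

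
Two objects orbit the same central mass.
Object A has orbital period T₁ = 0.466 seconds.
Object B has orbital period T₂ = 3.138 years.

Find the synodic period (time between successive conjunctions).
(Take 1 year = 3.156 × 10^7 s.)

Convert to SI: T₂ = 3.138 years = 9.90353e+07 s.
T_syn = |T₁ · T₂ / (T₁ − T₂)|.
T_syn = |0.466 · 9.90353e+07 / (0.466 − 9.90353e+07)| s ≈ 0.466 s = 0.466 seconds.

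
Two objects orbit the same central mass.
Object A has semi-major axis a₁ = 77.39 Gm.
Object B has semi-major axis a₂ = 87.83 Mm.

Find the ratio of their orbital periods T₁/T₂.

Convert to SI: a₁ = 77.39 Gm = 7.739e+10 m; a₂ = 87.83 Mm = 8.783e+07 m.
From Kepler's third law, (T₁/T₂)² = (a₁/a₂)³, so T₁/T₂ = (a₁/a₂)^(3/2).
a₁/a₂ = 7.739e+10 / 8.783e+07 = 881.134.
T₁/T₂ = (881.134)^(3/2) ≈ 2.616e+04.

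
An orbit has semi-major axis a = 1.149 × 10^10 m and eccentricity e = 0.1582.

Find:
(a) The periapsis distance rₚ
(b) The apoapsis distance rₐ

(a) rₚ = a(1 − e) = 1.149e+10 · (1 − 0.1582) = 1.149e+10 · 0.8418 ≈ 9.672e+09 m = 9.672 × 10^9 m.
(b) rₐ = a(1 + e) = 1.149e+10 · (1 + 0.1582) = 1.149e+10 · 1.1582 ≈ 1.331e+10 m = 1.331 × 10^10 m.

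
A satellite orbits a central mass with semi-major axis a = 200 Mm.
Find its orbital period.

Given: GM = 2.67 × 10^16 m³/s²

Convert to SI: a = 200 Mm = 2e+08 m.
Kepler's third law: T = 2π √(a³ / GM).
Substituting a = 2e+08 m and GM = 2.67e+16 m³/s²:
T = 2π √((2e+08)³ / 2.67e+16) s
T ≈ 1.088e+05 s = 1.259 days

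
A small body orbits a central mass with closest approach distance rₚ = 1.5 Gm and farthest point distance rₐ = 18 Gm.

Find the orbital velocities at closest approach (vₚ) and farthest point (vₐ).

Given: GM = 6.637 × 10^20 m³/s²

Convert to SI: rₚ = 1.5 Gm = 1.5e+09 m; rₐ = 18 Gm = 1.8e+10 m.
Use the vis-viva equation v² = GM(2/r − 1/a) with a = (rₚ + rₐ)/2 = (1.5e+09 + 1.8e+10)/2 = 9.75e+09 m.
vₚ = √(GM · (2/rₚ − 1/a)) = √(6.637e+20 · (2/1.5e+09 − 1/9.75e+09)) m/s ≈ 9.038e+05 m/s = 903.8 km/s.
vₐ = √(GM · (2/rₐ − 1/a)) = √(6.637e+20 · (2/1.8e+10 − 1/9.75e+09)) m/s ≈ 7.532e+04 m/s = 75.32 km/s.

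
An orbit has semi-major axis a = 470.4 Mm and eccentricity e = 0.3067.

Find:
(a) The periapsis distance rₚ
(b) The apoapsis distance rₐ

Convert to SI: a = 470.4 Mm = 4.704e+08 m.
(a) rₚ = a(1 − e) = 4.704e+08 · (1 − 0.3067) = 4.704e+08 · 0.6933 ≈ 3.261e+08 m = 326.1 Mm.
(b) rₐ = a(1 + e) = 4.704e+08 · (1 + 0.3067) = 4.704e+08 · 1.3067 ≈ 6.147e+08 m = 614.7 Mm.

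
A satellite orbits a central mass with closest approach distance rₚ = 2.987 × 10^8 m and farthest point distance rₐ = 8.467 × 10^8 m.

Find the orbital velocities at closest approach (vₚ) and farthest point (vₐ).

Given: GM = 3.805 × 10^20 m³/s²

Use the vis-viva equation v² = GM(2/r − 1/a) with a = (rₚ + rₐ)/2 = (2.987e+08 + 8.467e+08)/2 = 5.727e+08 m.
vₚ = √(GM · (2/rₚ − 1/a)) = √(3.805e+20 · (2/2.987e+08 − 1/5.727e+08)) m/s ≈ 1.372e+06 m/s = 1372 km/s.
vₐ = √(GM · (2/rₐ − 1/a)) = √(3.805e+20 · (2/8.467e+08 − 1/5.727e+08)) m/s ≈ 4.841e+05 m/s = 484.1 km/s.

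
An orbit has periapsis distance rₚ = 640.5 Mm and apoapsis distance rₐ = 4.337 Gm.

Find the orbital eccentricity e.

Convert to SI: rₚ = 640.5 Mm = 6.405e+08 m; rₐ = 4.337 Gm = 4.337e+09 m.
e = (rₐ − rₚ) / (rₐ + rₚ).
e = (4.337e+09 − 6.405e+08) / (4.337e+09 + 6.405e+08) = 3.6965e+09 / 4.9775e+09 ≈ 0.7426.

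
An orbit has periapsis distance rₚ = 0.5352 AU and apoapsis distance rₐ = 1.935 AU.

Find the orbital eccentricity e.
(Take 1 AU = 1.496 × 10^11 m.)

Convert to SI: rₚ = 0.5352 AU = 8.00659e+10 m; rₐ = 1.935 AU = 2.89476e+11 m.
e = (rₐ − rₚ) / (rₐ + rₚ).
e = (2.89476e+11 − 8.00659e+10) / (2.89476e+11 + 8.00659e+10) = 2.0941e+11 / 3.69542e+11 ≈ 0.5667.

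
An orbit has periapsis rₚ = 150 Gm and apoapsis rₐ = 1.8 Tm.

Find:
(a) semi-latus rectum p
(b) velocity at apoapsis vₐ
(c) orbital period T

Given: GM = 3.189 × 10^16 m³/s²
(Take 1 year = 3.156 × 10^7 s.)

Convert to SI: rₚ = 150 Gm = 1.5e+11 m; rₐ = 1.8 Tm = 1.8e+12 m.
(a) From a = (rₚ + rₐ)/2 = 9.75e+11 m and e = (rₐ − rₚ)/(rₐ + rₚ) = 0.846154, p = a(1 − e²) = 9.75e+11 · (1 − (0.846154)²) ≈ 2.769e+11 m
(b) With a = (rₚ + rₐ)/2 = 9.75e+11 m, vₐ = √(GM (2/rₐ − 1/a)) = √(3.189e+16 · (2/1.8e+12 − 1/9.75e+11)) m/s ≈ 52.21 m/s
(c) With a = (rₚ + rₐ)/2 = 9.75e+11 m, T = 2π √(a³/GM) = 2π √((9.75e+11)³/3.189e+16) s ≈ 3.387e+10 s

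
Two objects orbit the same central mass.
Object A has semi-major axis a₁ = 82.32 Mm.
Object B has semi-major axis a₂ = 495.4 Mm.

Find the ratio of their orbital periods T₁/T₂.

Convert to SI: a₁ = 82.32 Mm = 8.232e+07 m; a₂ = 495.4 Mm = 4.954e+08 m.
From Kepler's third law, (T₁/T₂)² = (a₁/a₂)³, so T₁/T₂ = (a₁/a₂)^(3/2).
a₁/a₂ = 8.232e+07 / 4.954e+08 = 0.166169.
T₁/T₂ = (0.166169)^(3/2) ≈ 0.06774.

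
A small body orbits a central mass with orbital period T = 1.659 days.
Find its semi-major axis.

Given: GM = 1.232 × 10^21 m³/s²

Convert to SI: T = 1.659 days = 143338 s.
Invert Kepler's third law: a = (GM · T² / (4π²))^(1/3).
Substituting T = 143338 s and GM = 1.232e+21 m³/s²:
a = (1.232e+21 · (143338)² / (4π²))^(1/3) m
a ≈ 8.623e+09 m = 8.623 × 10^9 m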